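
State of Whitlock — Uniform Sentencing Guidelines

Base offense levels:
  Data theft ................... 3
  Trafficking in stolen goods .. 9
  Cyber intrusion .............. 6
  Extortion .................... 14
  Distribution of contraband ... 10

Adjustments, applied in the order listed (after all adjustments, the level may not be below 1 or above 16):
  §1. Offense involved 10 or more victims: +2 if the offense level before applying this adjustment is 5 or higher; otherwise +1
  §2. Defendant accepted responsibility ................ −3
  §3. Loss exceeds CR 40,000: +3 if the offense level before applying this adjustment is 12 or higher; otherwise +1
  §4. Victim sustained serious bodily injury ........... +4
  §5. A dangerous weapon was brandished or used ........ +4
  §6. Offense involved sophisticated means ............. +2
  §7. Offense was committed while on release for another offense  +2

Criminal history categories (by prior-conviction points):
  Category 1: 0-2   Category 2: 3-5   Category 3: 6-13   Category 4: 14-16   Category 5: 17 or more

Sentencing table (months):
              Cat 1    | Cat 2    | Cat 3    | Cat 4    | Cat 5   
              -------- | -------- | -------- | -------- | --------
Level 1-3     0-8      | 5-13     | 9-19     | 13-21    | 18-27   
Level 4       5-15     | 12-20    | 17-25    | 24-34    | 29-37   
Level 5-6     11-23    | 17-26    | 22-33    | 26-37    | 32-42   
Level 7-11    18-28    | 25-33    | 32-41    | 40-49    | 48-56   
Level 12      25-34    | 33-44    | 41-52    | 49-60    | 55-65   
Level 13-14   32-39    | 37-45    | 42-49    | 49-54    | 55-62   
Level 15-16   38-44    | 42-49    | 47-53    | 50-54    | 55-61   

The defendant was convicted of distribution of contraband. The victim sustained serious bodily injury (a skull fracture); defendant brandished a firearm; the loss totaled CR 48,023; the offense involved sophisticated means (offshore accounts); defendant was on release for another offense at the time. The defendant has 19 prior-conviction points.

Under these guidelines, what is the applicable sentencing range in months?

Base offense level for distribution of contraband: 10.
§1 does not apply.
§2 does not apply.
§3 applies (level before this adjustment is 10 < 12, so +1): 10 + 1 = 11.
§4 applies: 11 + 4 = 15.
§5 applies: 15 + 4 = 19.
§6 applies: 19 + 2 = 21.
§7 applies: 21 + 2 = 23.
Level 23 exceeds the maximum of 16; capped at 16.
Final offense level: 16.
Criminal history: 19 prior points → Category 5 (17+).
Level 16 falls in the 15-16 band.
Grid: Level 15-16 × Category 5 = 55-61 months.

55-61 months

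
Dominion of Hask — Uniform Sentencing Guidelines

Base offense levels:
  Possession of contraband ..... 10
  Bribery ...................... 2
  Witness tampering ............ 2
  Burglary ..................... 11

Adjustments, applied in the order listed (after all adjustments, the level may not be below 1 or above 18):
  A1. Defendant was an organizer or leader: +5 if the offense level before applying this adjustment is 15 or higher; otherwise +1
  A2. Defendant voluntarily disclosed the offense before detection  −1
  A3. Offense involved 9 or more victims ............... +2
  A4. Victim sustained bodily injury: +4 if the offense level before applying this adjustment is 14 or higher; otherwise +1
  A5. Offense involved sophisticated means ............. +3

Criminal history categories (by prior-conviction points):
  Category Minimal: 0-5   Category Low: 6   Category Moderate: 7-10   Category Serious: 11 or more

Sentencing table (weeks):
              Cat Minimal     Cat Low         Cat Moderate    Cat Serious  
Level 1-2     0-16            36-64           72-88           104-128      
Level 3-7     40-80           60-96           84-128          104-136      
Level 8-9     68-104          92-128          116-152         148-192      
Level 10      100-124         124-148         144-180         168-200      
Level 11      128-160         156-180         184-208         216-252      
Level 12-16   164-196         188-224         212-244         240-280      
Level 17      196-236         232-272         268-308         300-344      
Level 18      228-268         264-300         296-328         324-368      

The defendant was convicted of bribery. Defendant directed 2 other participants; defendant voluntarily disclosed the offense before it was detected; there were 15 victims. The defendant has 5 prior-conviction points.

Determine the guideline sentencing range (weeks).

Base offense level for bribery: 2.
A1 applies (level before this adjustment is 2 < 15, so +1): 2 + 1 = 3.
A2 applies: 3 − 1 = 2.
A3 applies: 2 + 2 = 4.
Final offense level: 4.
Criminal history: 5 prior points → Category Minimal (0-5).
Level 4 falls in the 3-7 band.
Grid: Level 3-7 × Category Minimal = 40-80 weeks.

40-80 weeks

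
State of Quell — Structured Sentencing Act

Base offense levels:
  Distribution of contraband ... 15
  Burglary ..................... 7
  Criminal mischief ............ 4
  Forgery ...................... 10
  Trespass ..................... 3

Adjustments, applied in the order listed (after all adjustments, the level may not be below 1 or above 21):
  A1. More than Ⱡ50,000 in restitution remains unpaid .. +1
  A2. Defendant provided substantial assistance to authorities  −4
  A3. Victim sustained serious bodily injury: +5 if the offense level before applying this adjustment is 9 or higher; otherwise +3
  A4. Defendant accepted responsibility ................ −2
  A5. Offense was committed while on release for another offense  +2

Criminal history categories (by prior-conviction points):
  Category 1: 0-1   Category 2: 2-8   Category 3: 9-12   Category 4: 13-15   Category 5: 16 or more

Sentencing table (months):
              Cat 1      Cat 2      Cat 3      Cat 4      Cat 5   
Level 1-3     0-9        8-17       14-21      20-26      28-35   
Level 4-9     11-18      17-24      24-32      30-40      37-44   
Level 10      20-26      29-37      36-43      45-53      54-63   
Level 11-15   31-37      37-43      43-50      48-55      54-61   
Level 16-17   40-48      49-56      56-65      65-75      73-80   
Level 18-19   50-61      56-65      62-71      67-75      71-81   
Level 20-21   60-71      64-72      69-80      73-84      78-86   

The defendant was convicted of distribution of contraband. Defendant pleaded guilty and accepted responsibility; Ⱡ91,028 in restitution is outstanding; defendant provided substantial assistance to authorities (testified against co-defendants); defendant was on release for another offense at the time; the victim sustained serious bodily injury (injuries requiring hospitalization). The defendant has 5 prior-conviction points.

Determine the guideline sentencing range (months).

49-56 months

Base offense level for distribution of contraband: 15.
A1 applies: 15 + 1 = 16.
A2 applies: 16 − 4 = 12.
A3 applies (level before this adjustment is 12 ≥ 9, so +5): 12 + 5 = 17.
A4 applies: 17 − 2 = 15.
A5 applies: 15 + 2 = 17.
Final offense level: 17.
Criminal history: 5 prior points → Category 2 (2-8).
Level 17 falls in the 16-17 band.
Grid: Level 16-17 × Category 2 = 49-56 months.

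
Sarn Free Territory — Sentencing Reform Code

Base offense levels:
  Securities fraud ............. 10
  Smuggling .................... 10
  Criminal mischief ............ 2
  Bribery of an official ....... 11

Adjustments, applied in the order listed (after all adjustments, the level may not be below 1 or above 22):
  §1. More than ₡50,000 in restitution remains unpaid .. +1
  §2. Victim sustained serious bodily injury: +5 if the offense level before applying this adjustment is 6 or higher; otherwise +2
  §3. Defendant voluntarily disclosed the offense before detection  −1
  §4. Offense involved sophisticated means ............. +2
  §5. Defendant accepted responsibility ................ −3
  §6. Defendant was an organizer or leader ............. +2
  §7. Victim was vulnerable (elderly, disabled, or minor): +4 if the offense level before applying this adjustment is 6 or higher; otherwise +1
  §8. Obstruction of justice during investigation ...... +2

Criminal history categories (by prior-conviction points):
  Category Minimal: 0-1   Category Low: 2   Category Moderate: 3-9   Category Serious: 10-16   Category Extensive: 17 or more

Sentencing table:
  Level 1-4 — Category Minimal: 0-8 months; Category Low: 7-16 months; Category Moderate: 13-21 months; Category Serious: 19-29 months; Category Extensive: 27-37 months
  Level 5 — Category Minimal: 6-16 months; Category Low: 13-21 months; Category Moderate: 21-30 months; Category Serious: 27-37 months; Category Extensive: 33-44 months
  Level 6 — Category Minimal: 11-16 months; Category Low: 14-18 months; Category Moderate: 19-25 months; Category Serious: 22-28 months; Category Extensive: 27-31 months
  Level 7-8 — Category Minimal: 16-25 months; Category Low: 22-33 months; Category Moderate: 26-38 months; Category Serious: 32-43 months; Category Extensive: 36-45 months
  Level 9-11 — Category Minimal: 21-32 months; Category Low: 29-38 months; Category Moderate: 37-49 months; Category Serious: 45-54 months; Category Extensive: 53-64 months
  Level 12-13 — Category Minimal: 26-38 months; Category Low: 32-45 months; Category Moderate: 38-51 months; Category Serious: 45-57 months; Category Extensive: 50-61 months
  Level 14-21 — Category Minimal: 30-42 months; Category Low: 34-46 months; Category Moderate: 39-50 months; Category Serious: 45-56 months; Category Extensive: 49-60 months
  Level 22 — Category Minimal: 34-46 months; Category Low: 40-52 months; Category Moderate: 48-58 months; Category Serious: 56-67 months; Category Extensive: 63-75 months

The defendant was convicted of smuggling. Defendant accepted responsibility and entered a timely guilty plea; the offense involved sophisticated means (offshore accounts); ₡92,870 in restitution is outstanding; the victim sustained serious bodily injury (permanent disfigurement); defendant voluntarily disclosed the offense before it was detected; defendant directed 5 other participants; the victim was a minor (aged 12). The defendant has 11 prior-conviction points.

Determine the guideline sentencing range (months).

45-56 months

Base offense level for smuggling: 10.
§1 applies: 10 + 1 = 11.
§2 applies (level before this adjustment is 11 ≥ 6, so +5): 11 + 5 = 16.
§3 applies: 16 − 1 = 15.
§4 applies: 15 + 2 = 17.
§5 applies: 17 − 3 = 14.
§6 applies: 14 + 2 = 16.
§7 applies (level before this adjustment is 16 ≥ 6, so +4): 16 + 4 = 20.
§8 does not apply.
Final offense level: 20.
Criminal history: 11 prior points → Category Serious (10-16).
Level 20 falls in the 14-21 band.
Grid: Level 14-21 × Category Serious = 45-56 months.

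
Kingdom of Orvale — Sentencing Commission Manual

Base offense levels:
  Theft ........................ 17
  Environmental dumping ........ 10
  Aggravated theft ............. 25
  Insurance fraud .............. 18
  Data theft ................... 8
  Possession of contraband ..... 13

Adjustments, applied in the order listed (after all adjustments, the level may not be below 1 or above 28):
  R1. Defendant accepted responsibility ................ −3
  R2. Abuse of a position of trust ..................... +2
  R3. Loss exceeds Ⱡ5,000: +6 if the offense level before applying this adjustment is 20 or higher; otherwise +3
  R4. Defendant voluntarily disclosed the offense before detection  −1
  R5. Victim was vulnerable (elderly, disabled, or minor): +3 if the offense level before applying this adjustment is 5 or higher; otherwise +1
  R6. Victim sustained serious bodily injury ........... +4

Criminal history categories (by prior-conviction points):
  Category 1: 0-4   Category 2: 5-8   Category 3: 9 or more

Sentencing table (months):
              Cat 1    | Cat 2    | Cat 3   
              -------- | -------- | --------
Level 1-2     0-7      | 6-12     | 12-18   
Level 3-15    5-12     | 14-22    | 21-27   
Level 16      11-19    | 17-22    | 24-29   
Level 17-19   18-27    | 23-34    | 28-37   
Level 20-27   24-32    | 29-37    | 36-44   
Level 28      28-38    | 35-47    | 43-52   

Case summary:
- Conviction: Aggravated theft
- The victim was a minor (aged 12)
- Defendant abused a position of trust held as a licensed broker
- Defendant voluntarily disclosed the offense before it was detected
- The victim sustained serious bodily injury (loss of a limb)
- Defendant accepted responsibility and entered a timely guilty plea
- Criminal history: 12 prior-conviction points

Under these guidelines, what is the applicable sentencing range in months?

43-52 months

Base offense level for aggravated theft: 25.
R1 applies: 25 − 3 = 22.
R2 applies: 22 + 2 = 24.
R3 does not apply.
R4 applies: 24 − 1 = 23.
R5 applies (level before this adjustment is 23 ≥ 5, so +3): 23 + 3 = 26.
R6 applies: 26 + 4 = 30.
Level 30 exceeds the maximum of 28; capped at 28.
Final offense level: 28.
Criminal history: 12 prior points → Category 3 (9+).
Level 28 falls in the 28 band.
Grid: Level 28 × Category 3 = 43-52 months.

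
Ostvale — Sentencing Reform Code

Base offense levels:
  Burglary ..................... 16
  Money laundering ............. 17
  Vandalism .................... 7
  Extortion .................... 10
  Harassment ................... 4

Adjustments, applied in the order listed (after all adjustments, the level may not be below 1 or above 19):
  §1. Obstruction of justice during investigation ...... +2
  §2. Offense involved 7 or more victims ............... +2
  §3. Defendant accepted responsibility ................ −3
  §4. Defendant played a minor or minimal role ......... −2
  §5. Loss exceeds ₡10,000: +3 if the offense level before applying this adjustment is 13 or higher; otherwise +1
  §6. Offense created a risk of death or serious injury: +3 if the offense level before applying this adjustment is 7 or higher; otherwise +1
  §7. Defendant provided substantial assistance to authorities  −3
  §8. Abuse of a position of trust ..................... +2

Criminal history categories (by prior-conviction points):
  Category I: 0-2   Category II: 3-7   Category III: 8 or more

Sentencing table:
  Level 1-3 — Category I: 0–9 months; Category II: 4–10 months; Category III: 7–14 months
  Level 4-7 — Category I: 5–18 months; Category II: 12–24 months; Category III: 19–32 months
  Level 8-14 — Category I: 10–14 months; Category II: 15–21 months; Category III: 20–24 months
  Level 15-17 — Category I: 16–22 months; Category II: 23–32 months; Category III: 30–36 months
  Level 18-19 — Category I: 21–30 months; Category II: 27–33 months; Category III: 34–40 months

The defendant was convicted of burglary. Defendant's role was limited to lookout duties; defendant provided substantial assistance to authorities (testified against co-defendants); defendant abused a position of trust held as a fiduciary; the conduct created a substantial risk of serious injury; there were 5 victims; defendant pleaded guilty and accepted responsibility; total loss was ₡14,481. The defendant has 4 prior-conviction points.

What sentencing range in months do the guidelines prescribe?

15-21 months

Base offense level for burglary: 16.
§3 applies: 16 − 3 = 13.
§4 applies: 13 − 2 = 11.
§5 applies (level before this adjustment is 11 < 13, so +1): 11 + 1 = 12.
§6 applies (level before this adjustment is 12 ≥ 7, so +3): 12 + 3 = 15.
§7 applies: 15 − 3 = 12.
§8 applies: 12 + 2 = 14.
Final offense level: 14.
Criminal history: 4 prior points → Category II (3-7).
Level 14 falls in the 8-14 band.
Grid: Level 8-14 × Category II = 15-21 months.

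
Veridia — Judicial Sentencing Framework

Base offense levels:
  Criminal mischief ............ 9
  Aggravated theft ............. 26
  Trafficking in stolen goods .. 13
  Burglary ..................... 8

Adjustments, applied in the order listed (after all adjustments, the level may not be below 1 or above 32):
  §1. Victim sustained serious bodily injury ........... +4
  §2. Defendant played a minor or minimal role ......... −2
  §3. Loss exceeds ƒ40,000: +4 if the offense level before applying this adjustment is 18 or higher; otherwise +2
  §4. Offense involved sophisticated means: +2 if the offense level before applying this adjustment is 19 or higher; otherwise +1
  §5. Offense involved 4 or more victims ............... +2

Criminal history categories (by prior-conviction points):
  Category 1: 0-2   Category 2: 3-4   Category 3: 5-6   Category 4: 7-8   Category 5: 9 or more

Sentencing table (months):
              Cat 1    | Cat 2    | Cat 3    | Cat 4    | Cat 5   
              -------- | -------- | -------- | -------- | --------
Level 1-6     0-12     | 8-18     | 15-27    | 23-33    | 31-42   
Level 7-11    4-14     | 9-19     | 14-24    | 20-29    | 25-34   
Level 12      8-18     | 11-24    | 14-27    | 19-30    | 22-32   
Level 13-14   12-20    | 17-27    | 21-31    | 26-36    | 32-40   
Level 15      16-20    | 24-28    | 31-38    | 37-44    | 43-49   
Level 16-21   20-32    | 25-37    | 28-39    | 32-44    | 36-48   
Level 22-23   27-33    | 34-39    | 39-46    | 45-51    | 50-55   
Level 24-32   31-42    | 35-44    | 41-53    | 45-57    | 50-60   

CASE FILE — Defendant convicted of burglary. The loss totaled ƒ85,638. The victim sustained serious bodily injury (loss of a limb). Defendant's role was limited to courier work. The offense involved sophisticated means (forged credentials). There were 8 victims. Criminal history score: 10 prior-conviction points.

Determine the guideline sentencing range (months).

Base offense level for burglary: 8.
§1 applies: 8 + 4 = 12.
§2 applies: 12 − 2 = 10.
§3 applies (level before this adjustment is 10 < 18, so +2): 10 + 2 = 12.
§4 applies (level before this adjustment is 12 < 19, so +1): 12 + 1 = 13.
§5 applies: 13 + 2 = 15.
Final offense level: 15.
Criminal history: 10 prior points → Category 5 (9+).
Level 15 falls in the 15 band.
Grid: Level 15 × Category 5 = 43-49 months.

43-49 months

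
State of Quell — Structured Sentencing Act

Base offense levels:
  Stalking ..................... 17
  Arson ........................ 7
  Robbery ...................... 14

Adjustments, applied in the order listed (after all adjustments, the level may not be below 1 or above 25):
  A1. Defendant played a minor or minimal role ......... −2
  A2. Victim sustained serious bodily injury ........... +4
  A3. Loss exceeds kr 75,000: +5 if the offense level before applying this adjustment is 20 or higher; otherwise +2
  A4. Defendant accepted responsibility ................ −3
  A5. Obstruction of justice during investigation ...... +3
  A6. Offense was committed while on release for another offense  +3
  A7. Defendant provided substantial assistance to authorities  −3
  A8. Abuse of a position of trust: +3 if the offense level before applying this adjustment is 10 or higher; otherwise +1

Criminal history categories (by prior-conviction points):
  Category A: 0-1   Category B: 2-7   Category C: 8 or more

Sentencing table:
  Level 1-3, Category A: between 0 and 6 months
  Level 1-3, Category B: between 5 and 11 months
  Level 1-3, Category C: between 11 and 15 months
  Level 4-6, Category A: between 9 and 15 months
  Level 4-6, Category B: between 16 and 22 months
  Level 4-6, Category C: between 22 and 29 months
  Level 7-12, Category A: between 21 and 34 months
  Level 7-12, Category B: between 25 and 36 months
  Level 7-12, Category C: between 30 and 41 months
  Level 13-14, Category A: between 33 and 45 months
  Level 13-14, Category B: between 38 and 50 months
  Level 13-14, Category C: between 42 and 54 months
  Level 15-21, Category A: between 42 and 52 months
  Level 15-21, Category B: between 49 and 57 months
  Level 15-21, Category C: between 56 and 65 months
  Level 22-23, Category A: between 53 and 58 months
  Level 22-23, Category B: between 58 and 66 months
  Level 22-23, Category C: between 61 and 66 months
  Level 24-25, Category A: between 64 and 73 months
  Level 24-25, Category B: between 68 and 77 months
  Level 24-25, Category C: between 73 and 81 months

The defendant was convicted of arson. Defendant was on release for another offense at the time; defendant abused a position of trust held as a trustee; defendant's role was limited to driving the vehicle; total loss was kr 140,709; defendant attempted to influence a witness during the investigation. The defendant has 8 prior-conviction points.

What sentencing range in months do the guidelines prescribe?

56-65 months

Base offense level for arson: 7.
A1 applies: 7 − 2 = 5.
A2 does not apply.
A3 applies (level before this adjustment is 5 < 20, so +2): 5 + 2 = 7.
A4 does not apply.
A5 applies: 7 + 3 = 10.
A6 applies: 10 + 3 = 13.
A8 applies (level before this adjustment is 13 ≥ 10, so +3): 13 + 3 = 16.
Final offense level: 16.
Criminal history: 8 prior points → Category C (8+).
Level 16 falls in the 15-21 band.
Grid: Level 15-21 × Category C = 56-65 months.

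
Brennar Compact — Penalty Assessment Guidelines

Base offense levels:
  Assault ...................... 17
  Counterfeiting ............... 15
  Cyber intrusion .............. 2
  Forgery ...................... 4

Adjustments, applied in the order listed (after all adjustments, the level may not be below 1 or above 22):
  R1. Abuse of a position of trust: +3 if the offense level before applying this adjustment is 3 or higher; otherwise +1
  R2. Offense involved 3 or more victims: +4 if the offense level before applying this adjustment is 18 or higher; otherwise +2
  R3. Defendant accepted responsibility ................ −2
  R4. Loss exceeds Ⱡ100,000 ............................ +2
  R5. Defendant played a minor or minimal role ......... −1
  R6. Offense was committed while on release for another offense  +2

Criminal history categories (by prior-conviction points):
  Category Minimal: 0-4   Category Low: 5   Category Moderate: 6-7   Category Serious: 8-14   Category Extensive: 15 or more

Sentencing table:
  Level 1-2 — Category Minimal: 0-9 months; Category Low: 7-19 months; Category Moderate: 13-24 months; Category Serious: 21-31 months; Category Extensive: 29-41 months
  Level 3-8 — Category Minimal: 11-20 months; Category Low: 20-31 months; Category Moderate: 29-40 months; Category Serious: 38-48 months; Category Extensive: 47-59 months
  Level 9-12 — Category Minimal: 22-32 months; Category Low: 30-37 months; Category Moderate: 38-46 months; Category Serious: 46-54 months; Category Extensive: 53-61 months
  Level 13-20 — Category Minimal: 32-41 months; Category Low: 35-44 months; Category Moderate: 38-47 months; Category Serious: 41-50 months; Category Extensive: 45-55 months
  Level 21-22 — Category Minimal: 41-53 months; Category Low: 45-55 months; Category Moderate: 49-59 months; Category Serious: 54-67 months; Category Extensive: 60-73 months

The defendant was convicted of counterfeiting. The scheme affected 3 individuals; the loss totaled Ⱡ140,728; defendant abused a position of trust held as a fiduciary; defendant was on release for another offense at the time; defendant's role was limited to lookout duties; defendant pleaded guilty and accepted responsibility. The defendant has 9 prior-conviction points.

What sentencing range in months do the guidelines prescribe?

Base offense level for counterfeiting: 15.
R1 applies (level before this adjustment is 15 ≥ 3, so +3): 15 + 3 = 18.
R2 applies (level before this adjustment is 18 ≥ 18, so +4): 18 + 4 = 22.
R3 applies: 22 − 2 = 20.
R4 applies: 20 + 2 = 22.
R5 applies: 22 − 1 = 21.
R6 applies: 21 + 2 = 23.
Level 23 exceeds the maximum of 22; capped at 22.
Final offense level: 22.
Criminal history: 9 prior points → Category Serious (8-14).
Level 22 falls in the 21-22 band.
Grid: Level 21-22 × Category Serious = 54-67 months.

54-67 months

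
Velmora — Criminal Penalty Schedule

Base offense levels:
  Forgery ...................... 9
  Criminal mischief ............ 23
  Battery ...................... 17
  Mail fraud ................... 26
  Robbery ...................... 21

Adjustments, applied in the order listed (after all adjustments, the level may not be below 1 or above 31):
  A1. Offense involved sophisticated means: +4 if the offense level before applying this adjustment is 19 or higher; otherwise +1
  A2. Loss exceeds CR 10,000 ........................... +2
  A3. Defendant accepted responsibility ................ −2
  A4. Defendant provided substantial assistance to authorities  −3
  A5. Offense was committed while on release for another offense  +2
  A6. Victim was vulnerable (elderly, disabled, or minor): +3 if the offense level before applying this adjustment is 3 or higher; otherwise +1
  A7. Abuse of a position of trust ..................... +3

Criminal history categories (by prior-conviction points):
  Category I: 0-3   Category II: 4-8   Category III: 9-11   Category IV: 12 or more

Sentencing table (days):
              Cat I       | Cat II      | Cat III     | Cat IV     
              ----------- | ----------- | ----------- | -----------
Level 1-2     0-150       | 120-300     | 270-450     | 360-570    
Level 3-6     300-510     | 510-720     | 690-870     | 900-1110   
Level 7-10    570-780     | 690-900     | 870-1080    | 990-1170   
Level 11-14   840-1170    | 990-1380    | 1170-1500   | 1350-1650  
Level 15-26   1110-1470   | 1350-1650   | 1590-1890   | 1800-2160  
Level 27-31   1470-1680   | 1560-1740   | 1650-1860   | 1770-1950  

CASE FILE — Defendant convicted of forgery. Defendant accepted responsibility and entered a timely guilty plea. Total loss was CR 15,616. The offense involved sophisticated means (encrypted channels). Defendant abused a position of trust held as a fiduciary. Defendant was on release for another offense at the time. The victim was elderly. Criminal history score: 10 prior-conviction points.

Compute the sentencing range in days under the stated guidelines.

1590-1890 days

Base offense level for forgery: 9.
A1 applies (level before this adjustment is 9 < 19, so +1): 9 + 1 = 10.
A2 applies: 10 + 2 = 12.
A3 applies: 12 − 2 = 10.
A4 does not apply.
A5 applies: 10 + 2 = 12.
A6 applies (level before this adjustment is 12 ≥ 3, so +3): 12 + 3 = 15.
A7 applies: 15 + 3 = 18.
Final offense level: 18.
Criminal history: 10 prior points → Category III (9-11).
Level 18 falls in the 15-26 band.
Grid: Level 15-26 × Category III = 1590-1890 days.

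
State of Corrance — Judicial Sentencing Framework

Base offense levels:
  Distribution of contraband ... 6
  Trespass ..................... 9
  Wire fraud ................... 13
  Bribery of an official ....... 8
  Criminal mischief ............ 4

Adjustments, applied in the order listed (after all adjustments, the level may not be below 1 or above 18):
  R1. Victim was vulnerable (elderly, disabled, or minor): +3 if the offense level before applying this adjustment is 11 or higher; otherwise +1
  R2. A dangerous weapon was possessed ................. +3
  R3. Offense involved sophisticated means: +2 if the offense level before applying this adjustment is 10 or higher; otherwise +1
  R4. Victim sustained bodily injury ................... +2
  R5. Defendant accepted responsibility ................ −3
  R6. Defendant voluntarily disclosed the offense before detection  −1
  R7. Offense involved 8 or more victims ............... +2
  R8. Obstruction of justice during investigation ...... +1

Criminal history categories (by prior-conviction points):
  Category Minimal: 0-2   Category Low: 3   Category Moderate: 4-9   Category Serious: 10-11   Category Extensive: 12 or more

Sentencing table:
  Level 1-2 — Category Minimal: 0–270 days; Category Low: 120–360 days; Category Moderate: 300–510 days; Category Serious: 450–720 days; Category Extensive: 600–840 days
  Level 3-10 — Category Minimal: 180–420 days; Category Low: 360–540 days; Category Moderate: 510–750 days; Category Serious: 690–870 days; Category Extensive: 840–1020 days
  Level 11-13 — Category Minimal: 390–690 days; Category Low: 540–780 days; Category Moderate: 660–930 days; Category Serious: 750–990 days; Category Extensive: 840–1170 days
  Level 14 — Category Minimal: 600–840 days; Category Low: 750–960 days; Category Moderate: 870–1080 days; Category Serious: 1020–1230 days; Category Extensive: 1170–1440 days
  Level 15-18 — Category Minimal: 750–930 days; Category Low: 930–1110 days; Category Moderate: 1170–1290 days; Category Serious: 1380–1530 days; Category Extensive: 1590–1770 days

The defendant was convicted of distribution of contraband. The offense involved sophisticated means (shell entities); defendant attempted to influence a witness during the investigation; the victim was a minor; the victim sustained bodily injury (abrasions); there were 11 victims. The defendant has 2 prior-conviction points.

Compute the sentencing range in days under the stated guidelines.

390-690 days

Base offense level for distribution of contraband: 6.
R1 applies (level before this adjustment is 6 < 11, so +1): 6 + 1 = 7.
R3 applies (level before this adjustment is 7 < 10, so +1): 7 + 1 = 8.
R4 applies: 8 + 2 = 10.
R5 does not apply.
R6 does not apply.
R7 applies: 10 + 2 = 12.
R8 applies: 12 + 1 = 13.
Final offense level: 13.
Criminal history: 2 prior points → Category Minimal (0-2).
Level 13 falls in the 11-13 band.
Grid: Level 11-13 × Category Minimal = 390-690 days.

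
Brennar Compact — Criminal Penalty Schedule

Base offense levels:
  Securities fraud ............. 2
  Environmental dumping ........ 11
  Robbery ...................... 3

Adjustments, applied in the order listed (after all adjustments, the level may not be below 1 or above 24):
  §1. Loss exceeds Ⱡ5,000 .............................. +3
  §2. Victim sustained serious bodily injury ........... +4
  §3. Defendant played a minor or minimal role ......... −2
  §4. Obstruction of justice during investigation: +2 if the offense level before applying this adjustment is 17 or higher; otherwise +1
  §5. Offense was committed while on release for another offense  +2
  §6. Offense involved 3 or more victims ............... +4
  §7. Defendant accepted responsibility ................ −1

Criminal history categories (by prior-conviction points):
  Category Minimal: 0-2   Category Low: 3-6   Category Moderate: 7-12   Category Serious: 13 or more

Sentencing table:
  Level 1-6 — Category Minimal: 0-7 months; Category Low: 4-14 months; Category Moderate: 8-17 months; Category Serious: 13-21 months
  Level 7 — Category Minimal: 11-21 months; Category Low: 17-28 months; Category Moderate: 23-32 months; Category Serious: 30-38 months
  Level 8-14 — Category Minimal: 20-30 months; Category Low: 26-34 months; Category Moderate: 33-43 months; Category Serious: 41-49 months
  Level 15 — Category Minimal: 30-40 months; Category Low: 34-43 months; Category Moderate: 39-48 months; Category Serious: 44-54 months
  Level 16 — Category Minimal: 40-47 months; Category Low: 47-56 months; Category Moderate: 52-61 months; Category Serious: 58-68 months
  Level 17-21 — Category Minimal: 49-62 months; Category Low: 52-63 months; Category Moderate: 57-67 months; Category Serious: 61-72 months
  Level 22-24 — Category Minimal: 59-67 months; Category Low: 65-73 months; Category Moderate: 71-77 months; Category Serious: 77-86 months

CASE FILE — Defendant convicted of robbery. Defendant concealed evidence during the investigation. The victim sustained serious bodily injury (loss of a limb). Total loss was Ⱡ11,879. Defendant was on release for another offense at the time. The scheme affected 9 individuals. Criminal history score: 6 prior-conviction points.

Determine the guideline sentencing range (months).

Base offense level for robbery: 3.
§1 applies: 3 + 3 = 6.
§2 applies: 6 + 4 = 10.
§4 applies (level before this adjustment is 10 < 17, so +1): 10 + 1 = 11.
§5 applies: 11 + 2 = 13.
§6 applies: 13 + 4 = 17.
Final offense level: 17.
Criminal history: 6 prior points → Category Low (3-6).
Level 17 falls in the 17-21 band.
Grid: Level 17-21 × Category Low = 52-63 months.

52-63 months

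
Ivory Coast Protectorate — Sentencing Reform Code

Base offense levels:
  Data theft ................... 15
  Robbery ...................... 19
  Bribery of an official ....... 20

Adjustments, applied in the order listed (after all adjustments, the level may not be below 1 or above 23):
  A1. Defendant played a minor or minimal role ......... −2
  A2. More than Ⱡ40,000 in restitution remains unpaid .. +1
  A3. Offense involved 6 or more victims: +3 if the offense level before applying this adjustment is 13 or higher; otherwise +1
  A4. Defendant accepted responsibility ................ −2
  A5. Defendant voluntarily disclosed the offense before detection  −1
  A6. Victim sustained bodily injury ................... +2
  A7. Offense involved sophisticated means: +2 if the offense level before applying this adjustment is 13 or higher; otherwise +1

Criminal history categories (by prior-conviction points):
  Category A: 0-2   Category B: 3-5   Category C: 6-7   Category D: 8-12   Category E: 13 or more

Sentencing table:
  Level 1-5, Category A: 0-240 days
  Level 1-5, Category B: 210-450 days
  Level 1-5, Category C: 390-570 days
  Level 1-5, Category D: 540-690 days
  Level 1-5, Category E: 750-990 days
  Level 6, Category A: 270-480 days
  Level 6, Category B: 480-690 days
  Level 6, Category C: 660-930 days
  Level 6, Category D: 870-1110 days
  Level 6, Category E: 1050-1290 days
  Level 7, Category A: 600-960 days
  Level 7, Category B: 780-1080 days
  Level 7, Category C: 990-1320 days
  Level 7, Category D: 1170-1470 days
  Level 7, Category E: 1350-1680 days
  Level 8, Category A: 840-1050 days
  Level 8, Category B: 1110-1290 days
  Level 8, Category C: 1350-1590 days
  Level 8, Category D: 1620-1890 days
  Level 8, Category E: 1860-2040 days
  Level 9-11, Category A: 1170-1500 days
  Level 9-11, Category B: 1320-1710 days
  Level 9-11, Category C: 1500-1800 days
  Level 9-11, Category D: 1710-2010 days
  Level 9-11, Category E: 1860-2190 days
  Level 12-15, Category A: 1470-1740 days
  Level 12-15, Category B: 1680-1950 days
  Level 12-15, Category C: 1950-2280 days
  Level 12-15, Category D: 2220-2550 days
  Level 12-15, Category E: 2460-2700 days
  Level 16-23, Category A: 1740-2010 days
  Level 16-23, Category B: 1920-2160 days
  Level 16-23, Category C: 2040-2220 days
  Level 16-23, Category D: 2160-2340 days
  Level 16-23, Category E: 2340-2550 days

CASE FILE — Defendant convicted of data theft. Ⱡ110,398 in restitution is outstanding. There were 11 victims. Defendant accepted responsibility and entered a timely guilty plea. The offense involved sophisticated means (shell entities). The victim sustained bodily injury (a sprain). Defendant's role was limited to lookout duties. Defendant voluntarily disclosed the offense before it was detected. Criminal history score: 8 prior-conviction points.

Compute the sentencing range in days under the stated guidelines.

2160-2340 days

Base offense level for data theft: 15.
A1 applies: 15 − 2 = 13.
A2 applies: 13 + 1 = 14.
A3 applies (level before this adjustment is 14 ≥ 13, so +3): 14 + 3 = 17.
A4 applies: 17 − 2 = 15.
A5 applies: 15 − 1 = 14.
A6 applies: 14 + 2 = 16.
A7 applies (level before this adjustment is 16 ≥ 13, so +2): 16 + 2 = 18.
Final offense level: 18.
Criminal history: 8 prior points → Category D (8-12).
Level 18 falls in the 16-23 band.
Grid: Level 16-23 × Category D = 2160-2340 days.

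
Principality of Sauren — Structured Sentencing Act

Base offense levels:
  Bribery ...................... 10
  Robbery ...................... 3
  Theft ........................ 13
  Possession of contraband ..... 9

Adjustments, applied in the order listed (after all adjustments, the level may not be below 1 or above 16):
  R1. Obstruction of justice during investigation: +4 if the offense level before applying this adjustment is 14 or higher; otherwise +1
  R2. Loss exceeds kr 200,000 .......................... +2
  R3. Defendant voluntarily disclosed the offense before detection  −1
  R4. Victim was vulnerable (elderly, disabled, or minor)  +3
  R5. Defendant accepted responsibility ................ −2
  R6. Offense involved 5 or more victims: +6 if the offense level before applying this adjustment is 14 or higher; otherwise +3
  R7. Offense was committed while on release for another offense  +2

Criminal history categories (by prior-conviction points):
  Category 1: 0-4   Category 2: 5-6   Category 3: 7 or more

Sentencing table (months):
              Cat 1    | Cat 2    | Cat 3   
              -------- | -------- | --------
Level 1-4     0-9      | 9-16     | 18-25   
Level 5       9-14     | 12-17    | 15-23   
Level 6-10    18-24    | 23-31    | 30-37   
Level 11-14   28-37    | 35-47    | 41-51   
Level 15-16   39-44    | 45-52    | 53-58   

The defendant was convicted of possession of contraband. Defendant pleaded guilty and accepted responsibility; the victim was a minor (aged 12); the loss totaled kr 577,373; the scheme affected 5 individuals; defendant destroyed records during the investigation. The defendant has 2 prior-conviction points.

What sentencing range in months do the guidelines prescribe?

39-44 months

Base offense level for possession of contraband: 9.
R1 applies (level before this adjustment is 9 < 14, so +1): 9 + 1 = 10.
R2 applies: 10 + 2 = 12.
R4 applies: 12 + 3 = 15.
R5 applies: 15 − 2 = 13.
R6 applies (level before this adjustment is 13 < 14, so +3): 13 + 3 = 16.
Final offense level: 16.
Criminal history: 2 prior points → Category 1 (0-4).
Level 16 falls in the 15-16 band.
Grid: Level 15-16 × Category 1 = 39-44 months.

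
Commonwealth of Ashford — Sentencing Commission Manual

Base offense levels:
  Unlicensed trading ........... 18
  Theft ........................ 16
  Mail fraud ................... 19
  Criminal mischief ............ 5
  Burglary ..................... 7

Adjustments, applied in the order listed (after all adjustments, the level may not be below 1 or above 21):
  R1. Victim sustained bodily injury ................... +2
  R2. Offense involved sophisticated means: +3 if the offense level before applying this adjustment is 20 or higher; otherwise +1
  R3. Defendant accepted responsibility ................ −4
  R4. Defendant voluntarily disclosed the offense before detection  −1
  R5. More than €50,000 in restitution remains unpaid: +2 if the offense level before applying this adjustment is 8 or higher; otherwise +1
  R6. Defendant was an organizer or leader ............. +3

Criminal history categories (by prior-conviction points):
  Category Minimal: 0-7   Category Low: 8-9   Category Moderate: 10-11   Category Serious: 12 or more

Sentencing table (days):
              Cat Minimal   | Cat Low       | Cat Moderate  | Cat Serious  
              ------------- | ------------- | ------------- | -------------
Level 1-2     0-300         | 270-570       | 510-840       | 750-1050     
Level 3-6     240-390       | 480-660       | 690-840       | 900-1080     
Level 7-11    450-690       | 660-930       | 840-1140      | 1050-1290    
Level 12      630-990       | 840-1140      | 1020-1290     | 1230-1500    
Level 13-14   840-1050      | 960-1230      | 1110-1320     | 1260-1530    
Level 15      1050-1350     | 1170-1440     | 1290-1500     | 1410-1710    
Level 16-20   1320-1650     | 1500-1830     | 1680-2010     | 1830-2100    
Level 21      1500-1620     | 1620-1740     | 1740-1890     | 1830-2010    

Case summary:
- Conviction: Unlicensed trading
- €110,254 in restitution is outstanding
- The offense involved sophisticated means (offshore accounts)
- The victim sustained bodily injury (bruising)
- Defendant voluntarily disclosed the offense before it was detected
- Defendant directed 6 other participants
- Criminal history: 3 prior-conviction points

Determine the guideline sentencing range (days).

1500-1620 days

Base offense level for unlicensed trading: 18.
R1 applies: 18 + 2 = 20.
R2 applies (level before this adjustment is 20 ≥ 20, so +3): 20 + 3 = 23.
R3 does not apply.
R4 applies: 23 − 1 = 22.
R5 applies (level before this adjustment is 22 ≥ 8, so +2): 22 + 2 = 24.
R6 applies: 24 + 3 = 27.
Level 27 exceeds the maximum of 21; capped at 21.
Final offense level: 21.
Criminal history: 3 prior points → Category Minimal (0-7).
Level 21 falls in the 21 band.
Grid: Level 21 × Category Minimal = 1500-1620 days.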